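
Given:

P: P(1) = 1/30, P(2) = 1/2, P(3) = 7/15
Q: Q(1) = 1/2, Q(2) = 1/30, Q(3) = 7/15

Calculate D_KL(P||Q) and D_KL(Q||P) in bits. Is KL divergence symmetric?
D_KL(P||Q) = 1.8232 bits, D_KL(Q||P) = 1.8232 bits. The two values coincide for this particular pair, but no — KL divergence is not symmetric in general.

D_KL(P||Q) = Σ P(x) log₂(P(x)/Q(x))

Computing term by term:
  P(1)·log₂(P(1)/Q(1)) = (1/30)·log₂((1/30)/(1/2)) = -0.13023
  P(2)·log₂(P(2)/Q(2)) = (1/2)·log₂((1/2)/(1/30)) = 1.95345
  P(3)·log₂(P(3)/Q(3)) = (7/15)·log₂((7/15)/(7/15)) = 0.00000

D_KL(P||Q) = -0.13023 + 1.95345 + 0.00000 = 1.82322 ≈ 1.8232 bits

D_KL(Q||P) = Σ Q(x) log₂(Q(x)/P(x))

Computing term by term:
  Q(1)·log₂(Q(1)/P(1)) = (1/2)·log₂((1/2)/(1/30)) = 1.95345
  Q(2)·log₂(Q(2)/P(2)) = (1/30)·log₂((1/30)/(1/2)) = -0.13023
  Q(3)·log₂(Q(3)/P(3)) = (7/15)·log₂((7/15)/(7/15)) = 0.00000

D_KL(Q||P) = 1.95345 - 0.13023 + 0.00000 = 1.82322 ≈ 1.8232 bits

These ARE equal here. Q is P with outcomes relabeled (Q(1) = P(2), Q(2) = P(1)) by a relabeling that is its own inverse, so the two sums contain exactly the same terms in a different order. This is a special case — KL divergence is not symmetric in general: D_KL(P||Q) ≠ D_KL(Q||P) for most P, Q.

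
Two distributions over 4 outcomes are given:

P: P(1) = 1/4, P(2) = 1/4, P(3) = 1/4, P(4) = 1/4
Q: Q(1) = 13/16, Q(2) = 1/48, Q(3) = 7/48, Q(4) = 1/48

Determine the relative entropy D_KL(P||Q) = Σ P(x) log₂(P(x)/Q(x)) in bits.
1.5618 bits

D_KL(P||Q) = Σ P(x) log₂(P(x)/Q(x))

Computing term by term:
  P(1)·log₂(P(1)/Q(1)) = (1/4)·log₂((1/4)/(13/16)) = -0.42511
  P(2)·log₂(P(2)/Q(2)) = (1/4)·log₂((1/4)/(1/48)) = 0.89624
  P(3)·log₂(P(3)/Q(3)) = (1/4)·log₂((1/4)/(7/48)) = 0.19440
  P(4)·log₂(P(4)/Q(4)) = (1/4)·log₂((1/4)/(1/48)) = 0.89624

D_KL(P||Q) = -0.42511 + 0.89624 + 0.19440 + 0.89624 = 1.56177 ≈ 1.5618 bits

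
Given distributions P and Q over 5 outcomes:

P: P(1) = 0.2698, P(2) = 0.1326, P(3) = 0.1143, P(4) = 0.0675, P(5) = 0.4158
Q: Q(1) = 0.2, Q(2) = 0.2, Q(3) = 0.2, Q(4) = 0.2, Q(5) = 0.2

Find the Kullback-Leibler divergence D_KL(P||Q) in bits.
0.2789 bits

D_KL(P||Q) = Σ P(x) log₂(P(x)/Q(x))

Computing term by term:
  P(1)·log₂(P(1)/Q(1)) = 0.2698·log₂(0.2698/0.2) = 0.11652
  P(2)·log₂(P(2)/Q(2)) = 0.1326·log₂(0.1326/0.2) = -0.07862
  P(3)·log₂(P(3)/Q(3)) = 0.1143·log₂(0.1143/0.2) = -0.09226
  P(4)·log₂(P(4)/Q(4)) = 0.0675·log₂(0.0675/0.2) = -0.10578
  P(5)·log₂(P(5)/Q(5)) = 0.4158·log₂(0.4158/0.2) = 0.43904

D_KL(P||Q) = 0.11652 - 0.07862 - 0.09226 - 0.10578 + 0.43904 = 0.27890 ≈ 0.2789 bits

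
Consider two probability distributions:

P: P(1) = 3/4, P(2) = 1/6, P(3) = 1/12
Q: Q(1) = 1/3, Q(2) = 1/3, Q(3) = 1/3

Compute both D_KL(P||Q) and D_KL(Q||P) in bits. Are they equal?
D_KL(P||Q) = 0.5441 bits, D_KL(Q||P) = 0.6100 bits. No, they are not equal.

D_KL(P||Q) = Σ P(x) log₂(P(x)/Q(x))

Computing term by term:
  P(1)·log₂(P(1)/Q(1)) = (3/4)·log₂((3/4)/(1/3)) = 0.87744
  P(2)·log₂(P(2)/Q(2)) = (1/6)·log₂((1/6)/(1/3)) = -0.16667
  P(3)·log₂(P(3)/Q(3)) = (1/12)·log₂((1/12)/(1/3)) = -0.16667

D_KL(P||Q) = 0.87744 - 0.16667 - 0.16667 = 0.54410 ≈ 0.5441 bits

D_KL(Q||P) = Σ Q(x) log₂(Q(x)/P(x))

Computing term by term:
  Q(1)·log₂(Q(1)/P(1)) = (1/3)·log₂((1/3)/(3/4)) = -0.38998
  Q(2)·log₂(Q(2)/P(2)) = (1/3)·log₂((1/3)/(1/6)) = 0.33333
  Q(3)·log₂(Q(3)/P(3)) = (1/3)·log₂((1/3)/(1/12)) = 0.66667

D_KL(Q||P) = -0.38998 + 0.33333 + 0.66667 = 0.61002 ≈ 0.6100 bits

These are NOT equal (difference: 0.0659 bits). KL divergence is asymmetric: D_KL(P||Q) ≠ D_KL(Q||P) in general.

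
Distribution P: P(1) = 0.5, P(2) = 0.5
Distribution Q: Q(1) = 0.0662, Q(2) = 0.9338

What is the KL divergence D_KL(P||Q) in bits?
1.0079 bits

D_KL(P||Q) = Σ P(x) log₂(P(x)/Q(x))

Computing term by term:
  P(1)·log₂(P(1)/Q(1)) = 0.5·log₂(0.5/0.0662) = 1.45851
  P(2)·log₂(P(2)/Q(2)) = 0.5·log₂(0.5/0.9338) = -0.45059

D_KL(P||Q) = 1.45851 - 0.45059 = 1.00792 ≈ 1.0079 bits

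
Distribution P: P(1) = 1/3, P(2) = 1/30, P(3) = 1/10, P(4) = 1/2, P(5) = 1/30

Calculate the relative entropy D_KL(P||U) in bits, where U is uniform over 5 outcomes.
0.6343 bits

U(i) = 1/5 for all i

D_KL(P||U) = Σ P(x) log₂(P(x) / (1/5))
           = Σ P(x) log₂(P(x)) + log₂(5)
           = log₂(5) - H(P)

H(P) = -Σ P(x) log₂(P(x)):
  -P(1)·log₂(P(1)) = -(1/3)·log₂(1/3) = 0.52832
  -P(2)·log₂(P(2)) = -(1/30)·log₂(1/30) = 0.16356
  -P(3)·log₂(P(3)) = -(1/10)·log₂(1/10) = 0.33219
  -P(4)·log₂(P(4)) = -(1/2)·log₂(1/2) = 0.50000
  -P(5)·log₂(P(5)) = -(1/30)·log₂(1/30) = 0.16356
H(P) = 0.52832 + 0.16356 + 0.33219 + 0.50000 + 0.16356 = 1.68763 bits

log₂(5) = 2.32193 bits

D_KL(P||U) = 2.32193 - 1.68763 = 0.63430 ≈ 0.6343 bits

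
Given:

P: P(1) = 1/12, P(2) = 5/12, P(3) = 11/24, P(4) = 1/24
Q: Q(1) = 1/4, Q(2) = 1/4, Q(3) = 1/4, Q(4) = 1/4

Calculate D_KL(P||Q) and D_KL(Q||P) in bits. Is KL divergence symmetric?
D_KL(P||Q) = 0.4681 bits, D_KL(Q||P) = 0.6396 bits. No, KL divergence is not symmetric.

D_KL(P||Q) = Σ P(x) log₂(P(x)/Q(x))

Computing term by term:
  P(1)·log₂(P(1)/Q(1)) = (1/12)·log₂((1/12)/(1/4)) = -0.13208
  P(2)·log₂(P(2)/Q(2)) = (5/12)·log₂((5/12)/(1/4)) = 0.30707
  P(3)·log₂(P(3)/Q(3)) = (11/24)·log₂((11/24)/(1/4)) = 0.40080
  P(4)·log₂(P(4)/Q(4)) = (1/24)·log₂((1/24)/(1/4)) = -0.10771

D_KL(P||Q) = -0.13208 + 0.30707 + 0.40080 - 0.10771 = 0.46808 ≈ 0.4681 bits

D_KL(Q||P) = Σ Q(x) log₂(Q(x)/P(x))

Computing term by term:
  Q(1)·log₂(Q(1)/P(1)) = (1/4)·log₂((1/4)/(1/12)) = 0.39624
  Q(2)·log₂(Q(2)/P(2)) = (1/4)·log₂((1/4)/(5/12)) = -0.18424
  Q(3)·log₂(Q(3)/P(3)) = (1/4)·log₂((1/4)/(11/24)) = -0.21862
  Q(4)·log₂(Q(4)/P(4)) = (1/4)·log₂((1/4)/(1/24)) = 0.64624

D_KL(Q||P) = 0.39624 - 0.18424 - 0.21862 + 0.64624 = 0.63962 ≈ 0.6396 bits

These are NOT equal (difference: 0.1715 bits). KL divergence is asymmetric: D_KL(P||Q) ≠ D_KL(Q||P) in general.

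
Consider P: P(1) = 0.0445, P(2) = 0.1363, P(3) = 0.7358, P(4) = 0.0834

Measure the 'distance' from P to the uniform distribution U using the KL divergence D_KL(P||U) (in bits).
0.7837 bits

U(i) = 1/4 for all i

D_KL(P||U) = Σ P(x) log₂(P(x) / (1/4))
           = Σ P(x) log₂(P(x)) + log₂(4)
           = log₂(4) - H(P)

H(P) = -Σ P(x) log₂(P(x)):
  -P(1)·log₂(P(1)) = -(0.0445)·log₂(0.0445) = 0.19981
  -P(2)·log₂(P(2)) = -(0.1363)·log₂(0.1363) = 0.39188
  -P(3)·log₂(P(3)) = -(0.7358)·log₂(0.7358) = 0.32568
  -P(4)·log₂(P(4)) = -(0.0834)·log₂(0.0834) = 0.29889
H(P) = 0.19981 + 0.39188 + 0.32568 + 0.29889 = 1.21626 bits

log₂(4) = 2.00000 bits

D_KL(P||U) = 2.00000 - 1.21626 = 0.78374 ≈ 0.7837 bits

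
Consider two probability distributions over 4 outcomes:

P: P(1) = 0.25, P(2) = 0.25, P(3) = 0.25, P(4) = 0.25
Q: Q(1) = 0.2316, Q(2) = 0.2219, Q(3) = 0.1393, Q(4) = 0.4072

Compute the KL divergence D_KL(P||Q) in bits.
0.1056 bits

D_KL(P||Q) = Σ P(x) log₂(P(x)/Q(x))

Computing term by term:
  P(1)·log₂(P(1)/Q(1)) = 0.25·log₂(0.25/0.2316) = 0.02757
  P(2)·log₂(P(2)/Q(2)) = 0.25·log₂(0.25/0.2219) = 0.04300
  P(3)·log₂(P(3)/Q(3)) = 0.25·log₂(0.25/0.1393) = 0.21093
  P(4)·log₂(P(4)/Q(4)) = 0.25·log₂(0.25/0.4072) = -0.17595

D_KL(P||Q) = 0.02757 + 0.04300 + 0.21093 - 0.17595 = 0.10555 ≈ 0.1056 bits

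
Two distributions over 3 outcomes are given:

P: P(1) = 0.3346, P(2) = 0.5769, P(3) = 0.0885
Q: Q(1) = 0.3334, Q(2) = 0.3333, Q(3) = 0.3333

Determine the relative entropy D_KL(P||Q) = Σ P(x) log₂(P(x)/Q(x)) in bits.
0.2890 bits

D_KL(P||Q) = Σ P(x) log₂(P(x)/Q(x))

Computing term by term:
  P(1)·log₂(P(1)/Q(1)) = 0.3346·log₂(0.3346/0.3334) = 0.00173
  P(2)·log₂(P(2)/Q(2)) = 0.5769·log₂(0.5769/0.3333) = 0.45662
  P(3)·log₂(P(3)/Q(3)) = 0.0885·log₂(0.0885/0.3333) = -0.16931

D_KL(P||Q) = 0.00173 + 0.45662 - 0.16931 = 0.28904 ≈ 0.2890 bits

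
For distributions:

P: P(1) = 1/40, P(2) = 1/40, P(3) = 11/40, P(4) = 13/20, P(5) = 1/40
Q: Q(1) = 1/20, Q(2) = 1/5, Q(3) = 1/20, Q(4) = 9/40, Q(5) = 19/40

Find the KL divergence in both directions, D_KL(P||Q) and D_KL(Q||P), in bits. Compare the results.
D_KL(P||Q) = 1.4650 bits, D_KL(Q||P) = 2.2004 bits. D_KL(Q||P) is larger than D_KL(P||Q) by 0.7354 bits; the two directions differ.

D_KL(P||Q) = Σ P(x) log₂(P(x)/Q(x))

Computing term by term:
  P(1)·log₂(P(1)/Q(1)) = (1/40)·log₂((1/40)/(1/20)) = -0.02500
  P(2)·log₂(P(2)/Q(2)) = (1/40)·log₂((1/40)/(1/5)) = -0.07500
  P(3)·log₂(P(3)/Q(3)) = (11/40)·log₂((11/40)/(1/20)) = 0.67634
  P(4)·log₂(P(4)/Q(4)) = (13/20)·log₂((13/20)/(9/40)) = 0.99483
  P(5)·log₂(P(5)/Q(5)) = (1/40)·log₂((1/40)/(19/40)) = -0.10620

D_KL(P||Q) = -0.02500 - 0.07500 + 0.67634 + 0.99483 - 0.10620 = 1.46497 ≈ 1.4650 bits

D_KL(Q||P) = Σ Q(x) log₂(Q(x)/P(x))

Computing term by term:
  Q(1)·log₂(Q(1)/P(1)) = (1/20)·log₂((1/20)/(1/40)) = 0.05000
  Q(2)·log₂(Q(2)/P(2)) = (1/5)·log₂((1/5)/(1/40)) = 0.60000
  Q(3)·log₂(Q(3)/P(3)) = (1/20)·log₂((1/20)/(11/40)) = -0.12297
  Q(4)·log₂(Q(4)/P(4)) = (9/40)·log₂((9/40)/(13/20)) = -0.34437
  Q(5)·log₂(Q(5)/P(5)) = (19/40)·log₂((19/40)/(1/40)) = 2.01777

D_KL(Q||P) = 0.05000 + 0.60000 - 0.12297 - 0.34437 + 2.01777 = 2.20043 ≈ 2.2004 bits

These are NOT equal (difference: 0.7354 bits). KL divergence is asymmetric: D_KL(P||Q) ≠ D_KL(Q||P) in general.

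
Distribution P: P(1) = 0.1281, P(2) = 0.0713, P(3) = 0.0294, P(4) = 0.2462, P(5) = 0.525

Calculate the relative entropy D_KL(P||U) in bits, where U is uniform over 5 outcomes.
0.5350 bits

U(i) = 1/5 for all i

D_KL(P||U) = Σ P(x) log₂(P(x) / (1/5))
           = Σ P(x) log₂(P(x)) + log₂(5)
           = log₂(5) - H(P)

H(P) = -Σ P(x) log₂(P(x)):
  -P(1)·log₂(P(1)) = -(0.1281)·log₂(0.1281) = 0.37977
  -P(2)·log₂(P(2)) = -(0.0713)·log₂(0.0713) = 0.27165
  -P(3)·log₂(P(3)) = -(0.0294)·log₂(0.0294) = 0.14959
  -P(4)·log₂(P(4)) = -(0.2462)·log₂(0.2462) = 0.49784
  -P(5)·log₂(P(5)) = -(0.525)·log₂(0.525) = 0.48805
H(P) = 0.37977 + 0.27165 + 0.14959 + 0.49784 + 0.48805 = 1.78690 bits

log₂(5) = 2.32193 bits

D_KL(P||U) = 2.32193 - 1.78690 = 0.53503 ≈ 0.5350 bits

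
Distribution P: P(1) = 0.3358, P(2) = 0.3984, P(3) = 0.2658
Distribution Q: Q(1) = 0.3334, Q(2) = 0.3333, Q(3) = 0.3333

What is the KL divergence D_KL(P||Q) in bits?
0.0192 bits

D_KL(P||Q) = Σ P(x) log₂(P(x)/Q(x))

Computing term by term:
  P(1)·log₂(P(1)/Q(1)) = 0.3358·log₂(0.3358/0.3334) = 0.00347
  P(2)·log₂(P(2)/Q(2)) = 0.3984·log₂(0.3984/0.3333) = 0.10255
  P(3)·log₂(P(3)/Q(3)) = 0.2658·log₂(0.2658/0.3333) = -0.08678

D_KL(P||Q) = 0.00347 + 0.10255 - 0.08678 = 0.01924 ≈ 0.0192 bits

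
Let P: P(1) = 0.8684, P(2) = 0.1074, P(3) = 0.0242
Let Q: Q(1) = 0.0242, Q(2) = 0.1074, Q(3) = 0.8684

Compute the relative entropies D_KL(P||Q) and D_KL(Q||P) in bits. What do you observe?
D_KL(P||Q) = 4.3605 bits, D_KL(Q||P) = 4.3605 bits. The two directions give the same value here, because Q is a self-inverse relabeling of P; in general KL divergence is asymmetric.

D_KL(P||Q) = Σ P(x) log₂(P(x)/Q(x))

Computing term by term:
  P(1)·log₂(P(1)/Q(1)) = 0.8684·log₂(0.8684/0.0242) = 4.48553
  P(2)·log₂(P(2)/Q(2)) = 0.1074·log₂(0.1074/0.1074) = 0.00000
  P(3)·log₂(P(3)/Q(3)) = 0.0242·log₂(0.0242/0.8684) = -0.12500

D_KL(P||Q) = 4.48553 + 0.00000 - 0.12500 = 4.36053 ≈ 4.3605 bits

D_KL(Q||P) = Σ Q(x) log₂(Q(x)/P(x))

Computing term by term:
  Q(1)·log₂(Q(1)/P(1)) = 0.0242·log₂(0.0242/0.8684) = -0.12500
  Q(2)·log₂(Q(2)/P(2)) = 0.1074·log₂(0.1074/0.1074) = 0.00000
  Q(3)·log₂(Q(3)/P(3)) = 0.8684·log₂(0.8684/0.0242) = 4.48553

D_KL(Q||P) = -0.12500 + 0.00000 + 4.48553 = 4.36053 ≈ 4.3605 bits

These ARE equal here. Q is P with outcomes relabeled (Q(1) = P(3), Q(3) = P(1)) by a relabeling that is its own inverse, so the two sums contain exactly the same terms in a different order. This is a special case — KL divergence is not symmetric in general: D_KL(P||Q) ≠ D_KL(Q||P) for most P, Q.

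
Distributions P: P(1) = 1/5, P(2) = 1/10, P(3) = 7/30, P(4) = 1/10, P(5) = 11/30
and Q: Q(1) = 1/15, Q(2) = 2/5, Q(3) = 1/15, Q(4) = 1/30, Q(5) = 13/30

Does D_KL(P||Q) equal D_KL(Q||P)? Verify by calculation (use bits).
D_KL(P||Q) = 0.6088 bits, D_KL(Q||P) = 0.6255 bits. No — D_KL(P||Q) ≠ D_KL(Q||P) for this pair.

D_KL(P||Q) = Σ P(x) log₂(P(x)/Q(x))

Computing term by term:
  P(1)·log₂(P(1)/Q(1)) = (1/5)·log₂((1/5)/(1/15)) = 0.31699
  P(2)·log₂(P(2)/Q(2)) = (1/10)·log₂((1/10)/(2/5)) = -0.20000
  P(3)·log₂(P(3)/Q(3)) = (7/30)·log₂((7/30)/(1/15)) = 0.42172
  P(4)·log₂(P(4)/Q(4)) = (1/10)·log₂((1/10)/(1/30)) = 0.15850
  P(5)·log₂(P(5)/Q(5)) = (11/30)·log₂((11/30)/(13/30)) = -0.08837

D_KL(P||Q) = 0.31699 - 0.20000 + 0.42172 + 0.15850 - 0.08837 = 0.60884 ≈ 0.6088 bits

D_KL(Q||P) = Σ Q(x) log₂(Q(x)/P(x))

Computing term by term:
  Q(1)·log₂(Q(1)/P(1)) = (1/15)·log₂((1/15)/(1/5)) = -0.10566
  Q(2)·log₂(Q(2)/P(2)) = (2/5)·log₂((2/5)/(1/10)) = 0.80000
  Q(3)·log₂(Q(3)/P(3)) = (1/15)·log₂((1/15)/(7/30)) = -0.12049
  Q(4)·log₂(Q(4)/P(4)) = (1/30)·log₂((1/30)/(1/10)) = -0.05283
  Q(5)·log₂(Q(5)/P(5)) = (13/30)·log₂((13/30)/(11/30)) = 0.10444

D_KL(Q||P) = -0.10566 + 0.80000 - 0.12049 - 0.05283 + 0.10444 = 0.62546 ≈ 0.6255 bits

These are NOT equal (difference: 0.0167 bits). KL divergence is asymmetric: D_KL(P||Q) ≠ D_KL(Q||P) in general.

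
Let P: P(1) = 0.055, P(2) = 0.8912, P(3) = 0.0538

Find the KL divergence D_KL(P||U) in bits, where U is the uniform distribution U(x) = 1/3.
0.9799 bits

U(i) = 1/3 for all i

D_KL(P||U) = Σ P(x) log₂(P(x) / (1/3))
           = Σ P(x) log₂(P(x)) + log₂(3)
           = log₂(3) - H(P)

H(P) = -Σ P(x) log₂(P(x)):
  -P(1)·log₂(P(1)) = -(0.055)·log₂(0.055) = 0.23014
  -P(2)·log₂(P(2)) = -(0.8912)·log₂(0.8912) = 0.14810
  -P(3)·log₂(P(3)) = -(0.0538)·log₂(0.0538) = 0.22683
H(P) = 0.23014 + 0.14810 + 0.22683 = 0.60507 bits

log₂(3) = 1.58496 bits

D_KL(P||U) = 1.58496 - 0.60507 = 0.97989 ≈ 0.9799 bits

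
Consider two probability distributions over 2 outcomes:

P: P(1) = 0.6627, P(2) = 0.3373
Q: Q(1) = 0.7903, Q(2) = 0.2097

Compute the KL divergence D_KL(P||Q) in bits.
0.0629 bits

D_KL(P||Q) = Σ P(x) log₂(P(x)/Q(x))

Computing term by term:
  P(1)·log₂(P(1)/Q(1)) = 0.6627·log₂(0.6627/0.7903) = -0.16836
  P(2)·log₂(P(2)/Q(2)) = 0.3373·log₂(0.3373/0.2097) = 0.23129

D_KL(P||Q) = -0.16836 + 0.23129 = 0.06293 ≈ 0.0629 bits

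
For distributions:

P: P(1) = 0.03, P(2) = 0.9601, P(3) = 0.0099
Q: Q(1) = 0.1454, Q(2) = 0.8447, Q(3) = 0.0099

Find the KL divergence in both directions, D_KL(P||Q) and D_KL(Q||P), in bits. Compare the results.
D_KL(P||Q) = 0.1091 bits, D_KL(Q||P) = 0.1750 bits. D_KL(Q||P) is larger than D_KL(P||Q) by 0.0659 bits; the two directions differ.

D_KL(P||Q) = Σ P(x) log₂(P(x)/Q(x))

Computing term by term:
  P(1)·log₂(P(1)/Q(1)) = 0.03·log₂(0.03/0.1454) = -0.06831
  P(2)·log₂(P(2)/Q(2)) = 0.9601·log₂(0.9601/0.8447) = 0.17737
  P(3)·log₂(P(3)/Q(3)) = 0.0099·log₂(0.0099/0.0099) = 0.00000

D_KL(P||Q) = -0.06831 + 0.17737 + 0.00000 = 0.10906 ≈ 0.1091 bits

D_KL(Q||P) = Σ Q(x) log₂(Q(x)/P(x))

Computing term by term:
  Q(1)·log₂(Q(1)/P(1)) = 0.1454·log₂(0.1454/0.03) = 0.33107
  Q(2)·log₂(Q(2)/P(2)) = 0.8447·log₂(0.8447/0.9601) = -0.15605
  Q(3)·log₂(Q(3)/P(3)) = 0.0099·log₂(0.0099/0.0099) = 0.00000

D_KL(Q||P) = 0.33107 - 0.15605 + 0.00000 = 0.17502 ≈ 0.1750 bits

These are NOT equal (difference: 0.0659 bits). KL divergence is asymmetric: D_KL(P||Q) ≠ D_KL(Q||P) in general.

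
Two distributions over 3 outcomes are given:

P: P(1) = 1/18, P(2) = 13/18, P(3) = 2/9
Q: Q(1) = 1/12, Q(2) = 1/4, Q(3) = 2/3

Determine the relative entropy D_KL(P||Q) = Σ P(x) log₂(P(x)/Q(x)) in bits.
0.7207 bits

D_KL(P||Q) = Σ P(x) log₂(P(x)/Q(x))

Computing term by term:
  P(1)·log₂(P(1)/Q(1)) = (1/18)·log₂((1/18)/(1/12)) = -0.03250
  P(2)·log₂(P(2)/Q(2)) = (13/18)·log₂((13/18)/(1/4)) = 1.10537
  P(3)·log₂(P(3)/Q(3)) = (2/9)·log₂((2/9)/(2/3)) = -0.35221

D_KL(P||Q) = -0.03250 + 1.10537 - 0.35221 = 0.72066 ≈ 0.7207 bits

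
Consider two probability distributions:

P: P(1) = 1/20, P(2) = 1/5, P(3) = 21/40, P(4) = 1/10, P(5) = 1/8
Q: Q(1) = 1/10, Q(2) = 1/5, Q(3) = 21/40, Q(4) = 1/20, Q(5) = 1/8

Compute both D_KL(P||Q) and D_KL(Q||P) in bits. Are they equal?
D_KL(P||Q) = 0.0500 bits, D_KL(Q||P) = 0.0500 bits. Yes, in this case they are equal (although KL divergence is not symmetric in general).

D_KL(P||Q) = Σ P(x) log₂(P(x)/Q(x))

Computing term by term:
  P(1)·log₂(P(1)/Q(1)) = (1/20)·log₂((1/20)/(1/10)) = -0.05000
  P(2)·log₂(P(2)/Q(2)) = (1/5)·log₂((1/5)/(1/5)) = 0.00000
  P(3)·log₂(P(3)/Q(3)) = (21/40)·log₂((21/40)/(21/40)) = 0.00000
  P(4)·log₂(P(4)/Q(4)) = (1/10)·log₂((1/10)/(1/20)) = 0.10000
  P(5)·log₂(P(5)/Q(5)) = (1/8)·log₂((1/8)/(1/8)) = 0.00000

D_KL(P||Q) = -0.05000 + 0.00000 + 0.00000 + 0.10000 + 0.00000 = 0.05000 ≈ 0.0500 bits

D_KL(Q||P) = Σ Q(x) log₂(Q(x)/P(x))

Computing term by term:
  Q(1)·log₂(Q(1)/P(1)) = (1/10)·log₂((1/10)/(1/20)) = 0.10000
  Q(2)·log₂(Q(2)/P(2)) = (1/5)·log₂((1/5)/(1/5)) = 0.00000
  Q(3)·log₂(Q(3)/P(3)) = (21/40)·log₂((21/40)/(21/40)) = 0.00000
  Q(4)·log₂(Q(4)/P(4)) = (1/20)·log₂((1/20)/(1/10)) = -0.05000
  Q(5)·log₂(Q(5)/P(5)) = (1/8)·log₂((1/8)/(1/8)) = 0.00000

D_KL(Q||P) = 0.10000 + 0.00000 + 0.00000 - 0.05000 + 0.00000 = 0.05000 ≈ 0.0500 bits

These ARE equal here. Q is P with outcomes relabeled (Q(1) = P(4), Q(4) = P(1)) by a relabeling that is its own inverse, so the two sums contain exactly the same terms in a different order. This is a special case — KL divergence is not symmetric in general: D_KL(P||Q) ≠ D_KL(Q||P) for most P, Q.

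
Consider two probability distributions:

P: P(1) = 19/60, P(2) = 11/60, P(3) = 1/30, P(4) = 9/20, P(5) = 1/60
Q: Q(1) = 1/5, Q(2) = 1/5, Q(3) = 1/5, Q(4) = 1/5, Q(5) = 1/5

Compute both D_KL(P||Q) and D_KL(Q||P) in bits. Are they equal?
D_KL(P||Q) = 0.5675 bits, D_KL(Q||P) = 0.8925 bits. No, they are not equal.

D_KL(P||Q) = Σ P(x) log₂(P(x)/Q(x))

Computing term by term:
  P(1)·log₂(P(1)/Q(1)) = (19/60)·log₂((19/60)/(1/5)) = 0.20994
  P(2)·log₂(P(2)/Q(2)) = (11/60)·log₂((11/60)/(1/5)) = -0.02301
  P(3)·log₂(P(3)/Q(3)) = (1/30)·log₂((1/30)/(1/5)) = -0.08617
  P(4)·log₂(P(4)/Q(4)) = (9/20)·log₂((9/20)/(1/5)) = 0.52647
  P(5)·log₂(P(5)/Q(5)) = (1/60)·log₂((1/60)/(1/5)) = -0.05975

D_KL(P||Q) = 0.20994 - 0.02301 - 0.08617 + 0.52647 - 0.05975 = 0.56748 ≈ 0.5675 bits

D_KL(Q||P) = Σ Q(x) log₂(Q(x)/P(x))

Computing term by term:
  Q(1)·log₂(Q(1)/P(1)) = (1/5)·log₂((1/5)/(19/60)) = -0.13259
  Q(2)·log₂(Q(2)/P(2)) = (1/5)·log₂((1/5)/(11/60)) = 0.02511
  Q(3)·log₂(Q(3)/P(3)) = (1/5)·log₂((1/5)/(1/30)) = 0.51699
  Q(4)·log₂(Q(4)/P(4)) = (1/5)·log₂((1/5)/(9/20)) = -0.23399
  Q(5)·log₂(Q(5)/P(5)) = (1/5)·log₂((1/5)/(1/60)) = 0.71699

D_KL(Q||P) = -0.13259 + 0.02511 + 0.51699 - 0.23399 + 0.71699 = 0.89251 ≈ 0.8925 bits

These are NOT equal (difference: 0.3250 bits). KL divergence is asymmetric: D_KL(P||Q) ≠ D_KL(Q||P) in general.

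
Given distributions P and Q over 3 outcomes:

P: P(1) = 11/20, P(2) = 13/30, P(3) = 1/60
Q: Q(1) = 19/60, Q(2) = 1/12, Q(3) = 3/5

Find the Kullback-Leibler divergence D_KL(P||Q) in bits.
1.3826 bits

D_KL(P||Q) = Σ P(x) log₂(P(x)/Q(x))

Computing term by term:
  P(1)·log₂(P(1)/Q(1)) = (11/20)·log₂((11/20)/(19/60)) = 0.43806
  P(2)·log₂(P(2)/Q(2)) = (13/30)·log₂((13/30)/(1/12)) = 1.03069
  P(3)·log₂(P(3)/Q(3)) = (1/60)·log₂((1/60)/(3/5)) = -0.08617

D_KL(P||Q) = 0.43806 + 1.03069 - 0.08617 = 1.38258 ≈ 1.3826 bits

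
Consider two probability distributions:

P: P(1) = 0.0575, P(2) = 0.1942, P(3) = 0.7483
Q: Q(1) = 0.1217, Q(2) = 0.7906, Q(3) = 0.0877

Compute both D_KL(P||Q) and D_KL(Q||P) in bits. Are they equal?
D_KL(P||Q) = 1.8589 bits, D_KL(Q||P) = 1.4617 bits. No, they are not equal.

D_KL(P||Q) = Σ P(x) log₂(P(x)/Q(x))

Computing term by term:
  P(1)·log₂(P(1)/Q(1)) = 0.0575·log₂(0.0575/0.1217) = -0.06220
  P(2)·log₂(P(2)/Q(2)) = 0.1942·log₂(0.1942/0.7906) = -0.39333
  P(3)·log₂(P(3)/Q(3)) = 0.7483·log₂(0.7483/0.0877) = 2.31447

D_KL(P||Q) = -0.06220 - 0.39333 + 2.31447 = 1.85894 ≈ 1.8589 bits

D_KL(Q||P) = Σ Q(x) log₂(Q(x)/P(x))

Computing term by term:
  Q(1)·log₂(Q(1)/P(1)) = 0.1217·log₂(0.1217/0.0575) = 0.13164
  Q(2)·log₂(Q(2)/P(2)) = 0.7906·log₂(0.7906/0.1942) = 1.60128
  Q(3)·log₂(Q(3)/P(3)) = 0.0877·log₂(0.0877/0.7483) = -0.27125

D_KL(Q||P) = 0.13164 + 1.60128 - 0.27125 = 1.46167 ≈ 1.4617 bits

These are NOT equal (difference: 0.3972 bits). KL divergence is asymmetric: D_KL(P||Q) ≠ D_KL(Q||P) in general.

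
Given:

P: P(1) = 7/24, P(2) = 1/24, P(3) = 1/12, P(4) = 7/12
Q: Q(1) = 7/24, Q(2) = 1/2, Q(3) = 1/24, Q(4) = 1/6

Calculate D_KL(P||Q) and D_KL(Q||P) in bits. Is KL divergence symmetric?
D_KL(P||Q) = 0.9883 bits, D_KL(Q||P) = 1.4496 bits. No, KL divergence is not symmetric.

D_KL(P||Q) = Σ P(x) log₂(P(x)/Q(x))

Computing term by term:
  P(1)·log₂(P(1)/Q(1)) = (7/24)·log₂((7/24)/(7/24)) = 0.00000
  P(2)·log₂(P(2)/Q(2)) = (1/24)·log₂((1/24)/(1/2)) = -0.14937
  P(3)·log₂(P(3)/Q(3)) = (1/12)·log₂((1/12)/(1/24)) = 0.08333
  P(4)·log₂(P(4)/Q(4)) = (7/12)·log₂((7/12)/(1/6)) = 1.05429

D_KL(P||Q) = 0.00000 - 0.14937 + 0.08333 + 1.05429 = 0.98825 ≈ 0.9883 bits

D_KL(Q||P) = Σ Q(x) log₂(Q(x)/P(x))

Computing term by term:
  Q(1)·log₂(Q(1)/P(1)) = (7/24)·log₂((7/24)/(7/24)) = 0.00000
  Q(2)·log₂(Q(2)/P(2)) = (1/2)·log₂((1/2)/(1/24)) = 1.79248
  Q(3)·log₂(Q(3)/P(3)) = (1/24)·log₂((1/24)/(1/12)) = -0.04167
  Q(4)·log₂(Q(4)/P(4)) = (1/6)·log₂((1/6)/(7/12)) = -0.30123

D_KL(Q||P) = 0.00000 + 1.79248 - 0.04167 - 0.30123 = 1.44958 ≈ 1.4496 bits

These are NOT equal (difference: 0.4613 bits). KL divergence is asymmetric: D_KL(P||Q) ≠ D_KL(Q||P) in general.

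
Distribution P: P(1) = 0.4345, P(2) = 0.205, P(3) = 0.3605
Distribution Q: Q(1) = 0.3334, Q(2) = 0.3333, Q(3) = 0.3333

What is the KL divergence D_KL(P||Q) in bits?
0.0631 bits

D_KL(P||Q) = Σ P(x) log₂(P(x)/Q(x))

Computing term by term:
  P(1)·log₂(P(1)/Q(1)) = 0.4345·log₂(0.4345/0.3334) = 0.16602
  P(2)·log₂(P(2)/Q(2)) = 0.205·log₂(0.205/0.3333) = -0.14375
  P(3)·log₂(P(3)/Q(3)) = 0.3605·log₂(0.3605/0.3333) = 0.04080

D_KL(P||Q) = 0.16602 - 0.14375 + 0.04080 = 0.06307 ≈ 0.0631 bits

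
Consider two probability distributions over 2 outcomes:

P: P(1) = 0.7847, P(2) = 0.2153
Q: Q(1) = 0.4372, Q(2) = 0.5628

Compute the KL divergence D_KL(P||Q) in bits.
0.3637 bits

D_KL(P||Q) = Σ P(x) log₂(P(x)/Q(x))

Computing term by term:
  P(1)·log₂(P(1)/Q(1)) = 0.7847·log₂(0.7847/0.4372) = 0.66217
  P(2)·log₂(P(2)/Q(2)) = 0.2153·log₂(0.2153/0.5628) = -0.29846

D_KL(P||Q) = 0.66217 - 0.29846 = 0.36371 ≈ 0.3637 bits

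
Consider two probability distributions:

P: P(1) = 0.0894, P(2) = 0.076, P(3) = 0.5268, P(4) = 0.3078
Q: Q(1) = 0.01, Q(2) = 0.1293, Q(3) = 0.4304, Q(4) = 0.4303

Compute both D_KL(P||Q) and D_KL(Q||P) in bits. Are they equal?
D_KL(P||Q) = 0.2291 bits, D_KL(Q||P) = 0.1500 bits. No, they are not equal.

D_KL(P||Q) = Σ P(x) log₂(P(x)/Q(x))

Computing term by term:
  P(1)·log₂(P(1)/Q(1)) = 0.0894·log₂(0.0894/0.01) = 0.28253
  P(2)·log₂(P(2)/Q(2)) = 0.076·log₂(0.076/0.1293) = -0.05827
  P(3)·log₂(P(3)/Q(3)) = 0.5268·log₂(0.5268/0.4304) = 0.15360
  P(4)·log₂(P(4)/Q(4)) = 0.3078·log₂(0.3078/0.4303) = -0.14878

D_KL(P||Q) = 0.28253 - 0.05827 + 0.15360 - 0.14878 = 0.22908 ≈ 0.2291 bits

D_KL(Q||P) = Σ Q(x) log₂(Q(x)/P(x))

Computing term by term:
  Q(1)·log₂(Q(1)/P(1)) = 0.01·log₂(0.01/0.0894) = -0.03160
  Q(2)·log₂(Q(2)/P(2)) = 0.1293·log₂(0.1293/0.076) = 0.09913
  Q(3)·log₂(Q(3)/P(3)) = 0.4304·log₂(0.4304/0.5268) = -0.12549
  Q(4)·log₂(Q(4)/P(4)) = 0.4303·log₂(0.4303/0.3078) = 0.20799

D_KL(Q||P) = -0.03160 + 0.09913 - 0.12549 + 0.20799 = 0.15003 ≈ 0.1500 bits

These are NOT equal (difference: 0.0791 bits). KL divergence is asymmetric: D_KL(P||Q) ≠ D_KL(Q||P) in general.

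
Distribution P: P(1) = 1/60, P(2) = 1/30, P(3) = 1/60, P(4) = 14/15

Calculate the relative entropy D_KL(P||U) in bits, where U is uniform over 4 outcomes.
1.5466 bits

U(i) = 1/4 for all i

D_KL(P||U) = Σ P(x) log₂(P(x) / (1/4))
           = Σ P(x) log₂(P(x)) + log₂(4)
           = log₂(4) - H(P)

H(P) = -Σ P(x) log₂(P(x)):
  -P(1)·log₂(P(1)) = -(1/60)·log₂(1/60) = 0.09845
  -P(2)·log₂(P(2)) = -(1/30)·log₂(1/30) = 0.16356
  -P(3)·log₂(P(3)) = -(1/60)·log₂(1/60) = 0.09845
  -P(4)·log₂(P(4)) = -(14/15)·log₂(14/15) = 0.09290
H(P) = 0.09845 + 0.16356 + 0.09845 + 0.09290 = 0.45336 bits

log₂(4) = 2.00000 bits

D_KL(P||U) = 2.00000 - 0.45336 = 1.54664 ≈ 1.5466 bits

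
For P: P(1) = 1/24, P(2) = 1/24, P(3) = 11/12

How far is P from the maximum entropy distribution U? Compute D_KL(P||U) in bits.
1.0878 bits

U(i) = 1/3 for all i

D_KL(P||U) = Σ P(x) log₂(P(x) / (1/3))
           = Σ P(x) log₂(P(x)) + log₂(3)
           = log₂(3) - H(P)

H(P) = -Σ P(x) log₂(P(x)):
  -P(1)·log₂(P(1)) = -(1/24)·log₂(1/24) = 0.19104
  -P(2)·log₂(P(2)) = -(1/24)·log₂(1/24) = 0.19104
  -P(3)·log₂(P(3)) = -(11/12)·log₂(11/12) = 0.11507
H(P) = 0.19104 + 0.19104 + 0.11507 = 0.49715 bits

log₂(3) = 1.58496 bits

D_KL(P||U) = 1.58496 - 0.49715 = 1.08781 ≈ 1.0878 bits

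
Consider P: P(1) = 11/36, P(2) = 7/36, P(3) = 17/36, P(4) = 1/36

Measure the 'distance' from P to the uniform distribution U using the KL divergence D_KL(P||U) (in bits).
0.3632 bits

U(i) = 1/4 for all i

D_KL(P||U) = Σ P(x) log₂(P(x) / (1/4))
           = Σ P(x) log₂(P(x)) + log₂(4)
           = log₂(4) - H(P)

H(P) = -Σ P(x) log₂(P(x)):
  -P(1)·log₂(P(1)) = -(11/36)·log₂(11/36) = 0.52265
  -P(2)·log₂(P(2)) = -(7/36)·log₂(7/36) = 0.45939
  -P(3)·log₂(P(3)) = -(17/36)·log₂(17/36) = 0.51116
  -P(4)·log₂(P(4)) = -(1/36)·log₂(1/36) = 0.14361
H(P) = 0.52265 + 0.45939 + 0.51116 + 0.14361 = 1.63681 bits

log₂(4) = 2.00000 bits

D_KL(P||U) = 2.00000 - 1.63681 = 0.36319 ≈ 0.3632 bits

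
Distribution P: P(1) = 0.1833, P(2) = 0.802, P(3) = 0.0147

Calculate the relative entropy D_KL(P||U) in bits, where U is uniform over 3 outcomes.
0.7915 bits

U(i) = 1/3 for all i

D_KL(P||U) = Σ P(x) log₂(P(x) / (1/3))
           = Σ P(x) log₂(P(x)) + log₂(3)
           = log₂(3) - H(P)

H(P) = -Σ P(x) log₂(P(x)):
  -P(1)·log₂(P(1)) = -(0.1833)·log₂(0.1833) = 0.44867
  -P(2)·log₂(P(2)) = -(0.802)·log₂(0.802) = 0.25530
  -P(3)·log₂(P(3)) = -(0.0147)·log₂(0.0147) = 0.08949
H(P) = 0.44867 + 0.25530 + 0.08949 = 0.79346 bits

log₂(3) = 1.58496 bits

D_KL(P||U) = 1.58496 - 0.79346 = 0.79150 ≈ 0.7915 bits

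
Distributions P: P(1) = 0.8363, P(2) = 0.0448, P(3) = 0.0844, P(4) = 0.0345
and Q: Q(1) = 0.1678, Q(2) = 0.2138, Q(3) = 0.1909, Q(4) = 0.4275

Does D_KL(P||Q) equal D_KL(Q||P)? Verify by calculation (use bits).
D_KL(P||Q) = 1.6123 bits, D_KL(Q||P) = 1.8704 bits. No — D_KL(P||Q) ≠ D_KL(Q||P) for this pair.

D_KL(P||Q) = Σ P(x) log₂(P(x)/Q(x))

Computing term by term:
  P(1)·log₂(P(1)/Q(1)) = 0.8363·log₂(0.8363/0.1678) = 1.93794
  P(2)·log₂(P(2)/Q(2)) = 0.0448·log₂(0.0448/0.2138) = -0.10101
  P(3)·log₂(P(3)/Q(3)) = 0.0844·log₂(0.0844/0.1909) = -0.09938
  P(4)·log₂(P(4)/Q(4)) = 0.0345·log₂(0.0345/0.4275) = -0.12528

D_KL(P||Q) = 1.93794 - 0.10101 - 0.09938 - 0.12528 = 1.61227 ≈ 1.6123 bits

D_KL(Q||P) = Σ Q(x) log₂(Q(x)/P(x))

Computing term by term:
  Q(1)·log₂(Q(1)/P(1)) = 0.1678·log₂(0.1678/0.8363) = -0.38884
  Q(2)·log₂(Q(2)/P(2)) = 0.2138·log₂(0.2138/0.0448) = 0.48205
  Q(3)·log₂(Q(3)/P(3)) = 0.1909·log₂(0.1909/0.0844) = 0.22479
  Q(4)·log₂(Q(4)/P(4)) = 0.4275·log₂(0.4275/0.0345) = 1.55236

D_KL(Q||P) = -0.38884 + 0.48205 + 0.22479 + 1.55236 = 1.87036 ≈ 1.8704 bits

These are NOT equal (difference: 0.2581 bits). KL divergence is asymmetric: D_KL(P||Q) ≠ D_KL(Q||P) in general.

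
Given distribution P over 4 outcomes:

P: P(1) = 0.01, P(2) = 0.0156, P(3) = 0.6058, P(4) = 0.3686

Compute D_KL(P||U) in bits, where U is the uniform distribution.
0.8711 bits

U(i) = 1/4 for all i

D_KL(P||U) = Σ P(x) log₂(P(x) / (1/4))
           = Σ P(x) log₂(P(x)) + log₂(4)
           = log₂(4) - H(P)

H(P) = -Σ P(x) log₂(P(x)):
  -P(1)·log₂(P(1)) = -(0.01)·log₂(0.01) = 0.06644
  -P(2)·log₂(P(2)) = -(0.0156)·log₂(0.0156) = 0.09364
  -P(3)·log₂(P(3)) = -(0.6058)·log₂(0.6058) = 0.43805
  -P(4)·log₂(P(4)) = -(0.3686)·log₂(0.3686) = 0.53074
H(P) = 0.06644 + 0.09364 + 0.43805 + 0.53074 = 1.12887 bits

log₂(4) = 2.00000 bits

D_KL(P||U) = 2.00000 - 1.12887 = 0.87113 ≈ 0.8711 bits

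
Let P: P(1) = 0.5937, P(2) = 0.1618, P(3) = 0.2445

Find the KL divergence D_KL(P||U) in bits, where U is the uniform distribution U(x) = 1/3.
0.2164 bits

U(i) = 1/3 for all i

D_KL(P||U) = Σ P(x) log₂(P(x) / (1/3))
           = Σ P(x) log₂(P(x)) + log₂(3)
           = log₂(3) - H(P)

H(P) = -Σ P(x) log₂(P(x)):
  -P(1)·log₂(P(1)) = -(0.5937)·log₂(0.5937) = 0.44658
  -P(2)·log₂(P(2)) = -(0.1618)·log₂(0.1618) = 0.42516
  -P(3)·log₂(P(3)) = -(0.2445)·log₂(0.2445) = 0.49685
H(P) = 0.44658 + 0.42516 + 0.49685 = 1.36859 bits

log₂(3) = 1.58496 bits

D_KL(P||U) = 1.58496 - 1.36859 = 0.21637 ≈ 0.2164 bits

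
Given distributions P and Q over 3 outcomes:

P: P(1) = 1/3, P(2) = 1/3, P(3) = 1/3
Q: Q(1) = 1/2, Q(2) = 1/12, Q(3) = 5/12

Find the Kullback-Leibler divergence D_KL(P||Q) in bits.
0.3644 bits

D_KL(P||Q) = Σ P(x) log₂(P(x)/Q(x))

Computing term by term:
  P(1)·log₂(P(1)/Q(1)) = (1/3)·log₂((1/3)/(1/2)) = -0.19499
  P(2)·log₂(P(2)/Q(2)) = (1/3)·log₂((1/3)/(1/12)) = 0.66667
  P(3)·log₂(P(3)/Q(3)) = (1/3)·log₂((1/3)/(5/12)) = -0.10731

D_KL(P||Q) = -0.19499 + 0.66667 - 0.10731 = 0.36437 ≈ 0.3644 bits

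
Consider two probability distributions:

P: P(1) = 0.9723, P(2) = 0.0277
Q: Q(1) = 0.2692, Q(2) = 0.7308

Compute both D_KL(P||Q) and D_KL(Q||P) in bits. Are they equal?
D_KL(P||Q) = 1.6706 bits, D_KL(Q||P) = 2.9517 bits. No, they are not equal.

D_KL(P||Q) = Σ P(x) log₂(P(x)/Q(x))

Computing term by term:
  P(1)·log₂(P(1)/Q(1)) = 0.9723·log₂(0.9723/0.2692) = 1.80140
  P(2)·log₂(P(2)/Q(2)) = 0.0277·log₂(0.0277/0.7308) = -0.13079

D_KL(P||Q) = 1.80140 - 0.13079 = 1.67061 ≈ 1.6706 bits

D_KL(Q||P) = Σ Q(x) log₂(Q(x)/P(x))

Computing term by term:
  Q(1)·log₂(Q(1)/P(1)) = 0.2692·log₂(0.2692/0.9723) = -0.49875
  Q(2)·log₂(Q(2)/P(2)) = 0.7308·log₂(0.7308/0.0277) = 3.45049

D_KL(Q||P) = -0.49875 + 3.45049 = 2.95174 ≈ 2.9517 bits

These are NOT equal (difference: 1.2811 bits). KL divergence is asymmetric: D_KL(P||Q) ≠ D_KL(Q||P) in general.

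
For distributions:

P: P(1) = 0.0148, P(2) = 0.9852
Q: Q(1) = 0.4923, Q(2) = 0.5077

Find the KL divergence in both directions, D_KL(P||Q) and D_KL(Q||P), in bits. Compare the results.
D_KL(P||Q) = 0.8675 bits, D_KL(Q||P) = 2.0034 bits. D_KL(Q||P) is larger than D_KL(P||Q) by 1.1359 bits; the two directions differ.

D_KL(P||Q) = Σ P(x) log₂(P(x)/Q(x))

Computing term by term:
  P(1)·log₂(P(1)/Q(1)) = 0.0148·log₂(0.0148/0.4923) = -0.07483
  P(2)·log₂(P(2)/Q(2)) = 0.9852·log₂(0.9852/0.5077) = 0.94229

D_KL(P||Q) = -0.07483 + 0.94229 = 0.86746 ≈ 0.8675 bits

D_KL(Q||P) = Σ Q(x) log₂(Q(x)/P(x))

Computing term by term:
  Q(1)·log₂(Q(1)/P(1)) = 0.4923·log₂(0.4923/0.0148) = 2.48900
  Q(2)·log₂(Q(2)/P(2)) = 0.5077·log₂(0.5077/0.9852) = -0.48558

D_KL(Q||P) = 2.48900 - 0.48558 = 2.00342 ≈ 2.0034 bits

These are NOT equal (difference: 1.1359 bits). KL divergence is asymmetric: D_KL(P||Q) ≠ D_KL(Q||P) in general.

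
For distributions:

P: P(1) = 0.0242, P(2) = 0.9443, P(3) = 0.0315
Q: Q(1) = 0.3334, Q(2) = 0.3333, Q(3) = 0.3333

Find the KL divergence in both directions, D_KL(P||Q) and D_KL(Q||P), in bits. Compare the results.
D_KL(P||Q) = 1.2200 bits, D_KL(Q||P) = 1.8952 bits. D_KL(Q||P) is larger than D_KL(P||Q) by 0.6752 bits; the two directions differ.

D_KL(P||Q) = Σ P(x) log₂(P(x)/Q(x))

Computing term by term:
  P(1)·log₂(P(1)/Q(1)) = 0.0242·log₂(0.0242/0.3334) = -0.09158
  P(2)·log₂(P(2)/Q(2)) = 0.9443·log₂(0.9443/0.3333) = 1.41874
  P(3)·log₂(P(3)/Q(3)) = 0.0315·log₂(0.0315/0.3333) = -0.10721

D_KL(P||Q) = -0.09158 + 1.41874 - 0.10721 = 1.21995 ≈ 1.2200 bits

D_KL(Q||P) = Σ Q(x) log₂(Q(x)/P(x))

Computing term by term:
  Q(1)·log₂(Q(1)/P(1)) = 0.3334·log₂(0.3334/0.0242) = 1.26164
  Q(2)·log₂(Q(2)/P(2)) = 0.3333·log₂(0.3333/0.9443) = -0.50076
  Q(3)·log₂(Q(3)/P(3)) = 0.3333·log₂(0.3333/0.0315) = 1.13435

D_KL(Q||P) = 1.26164 - 0.50076 + 1.13435 = 1.89523 ≈ 1.8952 bits

These are NOT equal (difference: 0.6752 bits). KL divergence is asymmetric: D_KL(P||Q) ≠ D_KL(Q||P) in general.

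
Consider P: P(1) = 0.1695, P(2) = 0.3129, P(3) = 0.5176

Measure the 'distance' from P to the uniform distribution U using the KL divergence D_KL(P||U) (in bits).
0.1347 bits

U(i) = 1/3 for all i

D_KL(P||U) = Σ P(x) log₂(P(x) / (1/3))
           = Σ P(x) log₂(P(x)) + log₂(3)
           = log₂(3) - H(P)

H(P) = -Σ P(x) log₂(P(x)):
  -P(1)·log₂(P(1)) = -(0.1695)·log₂(0.1695) = 0.43403
  -P(2)·log₂(P(2)) = -(0.3129)·log₂(0.3129) = 0.52449
  -P(3)·log₂(P(3)) = -(0.5176)·log₂(0.5176) = 0.49177
H(P) = 0.43403 + 0.52449 + 0.49177 = 1.45029 bits

log₂(3) = 1.58496 bits

D_KL(P||U) = 1.58496 - 1.45029 = 0.13467 ≈ 0.1347 bits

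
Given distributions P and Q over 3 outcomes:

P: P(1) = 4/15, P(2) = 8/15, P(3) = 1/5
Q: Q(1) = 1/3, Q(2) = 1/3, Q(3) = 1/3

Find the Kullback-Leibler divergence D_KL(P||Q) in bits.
0.1284 bits

D_KL(P||Q) = Σ P(x) log₂(P(x)/Q(x))

Computing term by term:
  P(1)·log₂(P(1)/Q(1)) = (4/15)·log₂((4/15)/(1/3)) = -0.08585
  P(2)·log₂(P(2)/Q(2)) = (8/15)·log₂((8/15)/(1/3)) = 0.36164
  P(3)·log₂(P(3)/Q(3)) = (1/5)·log₂((1/5)/(1/3)) = -0.14739

D_KL(P||Q) = -0.08585 + 0.36164 - 0.14739 = 0.12840 ≈ 0.1284 bits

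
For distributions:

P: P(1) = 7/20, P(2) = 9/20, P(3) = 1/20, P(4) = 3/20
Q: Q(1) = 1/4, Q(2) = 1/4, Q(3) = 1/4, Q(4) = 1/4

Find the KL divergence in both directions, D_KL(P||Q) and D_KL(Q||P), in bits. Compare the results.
D_KL(P||Q) = 0.3249 bits, D_KL(Q||P) = 0.4314 bits. D_KL(Q||P) is larger than D_KL(P||Q) by 0.1065 bits; the two directions differ.

D_KL(P||Q) = Σ P(x) log₂(P(x)/Q(x))

Computing term by term:
  P(1)·log₂(P(1)/Q(1)) = (7/20)·log₂((7/20)/(1/4)) = 0.16990
  P(2)·log₂(P(2)/Q(2)) = (9/20)·log₂((9/20)/(1/4)) = 0.38160
  P(3)·log₂(P(3)/Q(3)) = (1/20)·log₂((1/20)/(1/4)) = -0.11610
  P(4)·log₂(P(4)/Q(4)) = (3/20)·log₂((3/20)/(1/4)) = -0.11054

D_KL(P||Q) = 0.16990 + 0.38160 - 0.11610 - 0.11054 = 0.32486 ≈ 0.3249 bits

D_KL(Q||P) = Σ Q(x) log₂(Q(x)/P(x))

Computing term by term:
  Q(1)·log₂(Q(1)/P(1)) = (1/4)·log₂((1/4)/(7/20)) = -0.12136
  Q(2)·log₂(Q(2)/P(2)) = (1/4)·log₂((1/4)/(9/20)) = -0.21200
  Q(3)·log₂(Q(3)/P(3)) = (1/4)·log₂((1/4)/(1/20)) = 0.58048
  Q(4)·log₂(Q(4)/P(4)) = (1/4)·log₂((1/4)/(3/20)) = 0.18424

D_KL(Q||P) = -0.12136 - 0.21200 + 0.58048 + 0.18424 = 0.43136 ≈ 0.4314 bits

These are NOT equal (difference: 0.1065 bits). KL divergence is asymmetric: D_KL(P||Q) ≠ D_KL(Q||P) in general.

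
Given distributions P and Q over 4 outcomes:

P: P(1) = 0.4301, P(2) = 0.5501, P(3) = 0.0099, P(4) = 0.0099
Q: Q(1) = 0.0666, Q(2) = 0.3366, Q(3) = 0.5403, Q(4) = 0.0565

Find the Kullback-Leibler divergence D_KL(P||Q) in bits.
1.4653 bits

D_KL(P||Q) = Σ P(x) log₂(P(x)/Q(x))

Computing term by term:
  P(1)·log₂(P(1)/Q(1)) = 0.4301·log₂(0.4301/0.0666) = 1.15743
  P(2)·log₂(P(2)/Q(2)) = 0.5501·log₂(0.5501/0.3366) = 0.38983
  P(3)·log₂(P(3)/Q(3)) = 0.0099·log₂(0.0099/0.5403) = -0.05712
  P(4)·log₂(P(4)/Q(4)) = 0.0099·log₂(0.0099/0.0565) = -0.02488

D_KL(P||Q) = 1.15743 + 0.38983 - 0.05712 - 0.02488 = 1.46526 ≈ 1.4653 bits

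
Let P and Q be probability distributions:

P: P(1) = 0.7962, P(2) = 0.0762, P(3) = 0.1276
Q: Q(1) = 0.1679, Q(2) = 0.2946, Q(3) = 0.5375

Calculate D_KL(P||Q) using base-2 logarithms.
1.3745 bits

D_KL(P||Q) = Σ P(x) log₂(P(x)/Q(x))

Computing term by term:
  P(1)·log₂(P(1)/Q(1)) = 0.7962·log₂(0.7962/0.1679) = 1.78789
  P(2)·log₂(P(2)/Q(2)) = 0.0762·log₂(0.0762/0.2946) = -0.14866
  P(3)·log₂(P(3)/Q(3)) = 0.1276·log₂(0.1276/0.5375) = -0.26472

D_KL(P||Q) = 1.78789 - 0.14866 - 0.26472 = 1.37451 ≈ 1.3745 bits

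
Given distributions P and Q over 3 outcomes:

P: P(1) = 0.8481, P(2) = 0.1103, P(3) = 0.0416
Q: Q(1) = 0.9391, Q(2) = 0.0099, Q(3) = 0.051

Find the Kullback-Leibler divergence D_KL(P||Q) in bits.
0.2467 bits

D_KL(P||Q) = Σ P(x) log₂(P(x)/Q(x))

Computing term by term:
  P(1)·log₂(P(1)/Q(1)) = 0.8481·log₂(0.8481/0.9391) = -0.12471
  P(2)·log₂(P(2)/Q(2)) = 0.1103·log₂(0.1103/0.0099) = 0.38361
  P(3)·log₂(P(3)/Q(3)) = 0.0416·log₂(0.0416/0.051) = -0.01223

D_KL(P||Q) = -0.12471 + 0.38361 - 0.01223 = 0.24667 ≈ 0.2467 bits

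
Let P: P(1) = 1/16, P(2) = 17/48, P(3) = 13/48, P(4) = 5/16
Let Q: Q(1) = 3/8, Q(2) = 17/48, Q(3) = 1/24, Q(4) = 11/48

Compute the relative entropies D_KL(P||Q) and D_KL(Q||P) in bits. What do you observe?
D_KL(P||Q) = 0.7096 bits, D_KL(Q||P) = 0.7543 bits. The two directions give different values (D_KL(Q||P) exceeds D_KL(P||Q) by 0.0447 bits): KL divergence is asymmetric.

D_KL(P||Q) = Σ P(x) log₂(P(x)/Q(x))

Computing term by term:
  P(1)·log₂(P(1)/Q(1)) = (1/16)·log₂((1/16)/(3/8)) = -0.16156
  P(2)·log₂(P(2)/Q(2)) = (17/48)·log₂((17/48)/(17/48)) = 0.00000
  P(3)·log₂(P(3)/Q(3)) = (13/48)·log₂((13/48)/(1/24)) = 0.73137
  P(4)·log₂(P(4)/Q(4)) = (5/16)·log₂((5/16)/(11/48)) = 0.13983

D_KL(P||Q) = -0.16156 + 0.00000 + 0.73137 + 0.13983 = 0.70964 ≈ 0.7096 bits

D_KL(Q||P) = Σ Q(x) log₂(Q(x)/P(x))

Computing term by term:
  Q(1)·log₂(Q(1)/P(1)) = (3/8)·log₂((3/8)/(1/16)) = 0.96936
  Q(2)·log₂(Q(2)/P(2)) = (17/48)·log₂((17/48)/(17/48)) = 0.00000
  Q(3)·log₂(Q(3)/P(3)) = (1/24)·log₂((1/24)/(13/48)) = -0.11252
  Q(4)·log₂(Q(4)/P(4)) = (11/48)·log₂((11/48)/(5/16)) = -0.10254

D_KL(Q||P) = 0.96936 + 0.00000 - 0.11252 - 0.10254 = 0.75430 ≈ 0.7543 bits

These are NOT equal (difference: 0.0447 bits). KL divergence is asymmetric: D_KL(P||Q) ≠ D_KL(Q||P) in general.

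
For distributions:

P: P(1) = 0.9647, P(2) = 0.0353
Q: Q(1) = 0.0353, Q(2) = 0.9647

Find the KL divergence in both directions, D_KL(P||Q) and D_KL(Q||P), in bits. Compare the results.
D_KL(P||Q) = 4.4354 bits, D_KL(Q||P) = 4.4354 bits. The two directions give exactly the same value for this pair.

D_KL(P||Q) = Σ P(x) log₂(P(x)/Q(x))

Computing term by term:
  P(1)·log₂(P(1)/Q(1)) = 0.9647·log₂(0.9647/0.0353) = 4.60388
  P(2)·log₂(P(2)/Q(2)) = 0.0353·log₂(0.0353/0.9647) = -0.16846

D_KL(P||Q) = 4.60388 - 0.16846 = 4.43542 ≈ 4.4354 bits

D_KL(Q||P) = Σ Q(x) log₂(Q(x)/P(x))

Computing term by term:
  Q(1)·log₂(Q(1)/P(1)) = 0.0353·log₂(0.0353/0.9647) = -0.16846
  Q(2)·log₂(Q(2)/P(2)) = 0.9647·log₂(0.9647/0.0353) = 4.60388

D_KL(Q||P) = -0.16846 + 4.60388 = 4.43542 ≈ 4.4354 bits

These ARE equal here. Q is P with outcomes relabeled (Q(1) = P(2), Q(2) = P(1)) by a relabeling that is its own inverse, so the two sums contain exactly the same terms in a different order. This is a special case — KL divergence is not symmetric in general: D_KL(P||Q) ≠ D_KL(Q||P) for most P, Q.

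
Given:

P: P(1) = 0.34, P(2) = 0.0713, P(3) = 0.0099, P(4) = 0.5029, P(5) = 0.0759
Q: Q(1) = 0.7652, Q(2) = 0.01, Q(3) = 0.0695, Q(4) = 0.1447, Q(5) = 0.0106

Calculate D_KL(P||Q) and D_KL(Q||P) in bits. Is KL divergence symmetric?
D_KL(P||Q) = 0.8957 bits, D_KL(Q||P) = 0.7724 bits. No, KL divergence is not symmetric.

D_KL(P||Q) = Σ P(x) log₂(P(x)/Q(x))

Computing term by term:
  P(1)·log₂(P(1)/Q(1)) = 0.34·log₂(0.34/0.7652) = -0.39790
  P(2)·log₂(P(2)/Q(2)) = 0.0713·log₂(0.0713/0.01) = 0.20206
  P(3)·log₂(P(3)/Q(3)) = 0.0099·log₂(0.0099/0.0695) = -0.02783
  P(4)·log₂(P(4)/Q(4)) = 0.5029·log₂(0.5029/0.1447) = 0.90382
  P(5)·log₂(P(5)/Q(5)) = 0.0759·log₂(0.0759/0.0106) = 0.21556

D_KL(P||Q) = -0.39790 + 0.20206 - 0.02783 + 0.90382 + 0.21556 = 0.89571 ≈ 0.8957 bits

D_KL(Q||P) = Σ Q(x) log₂(Q(x)/P(x))

Computing term by term:
  Q(1)·log₂(Q(1)/P(1)) = 0.7652·log₂(0.7652/0.34) = 0.89552
  Q(2)·log₂(Q(2)/P(2)) = 0.01·log₂(0.01/0.0713) = -0.02834
  Q(3)·log₂(Q(3)/P(3)) = 0.0695·log₂(0.0695/0.0099) = 0.19540
  Q(4)·log₂(Q(4)/P(4)) = 0.1447·log₂(0.1447/0.5029) = -0.26006
  Q(5)·log₂(Q(5)/P(5)) = 0.0106·log₂(0.0106/0.0759) = -0.03010

D_KL(Q||P) = 0.89552 - 0.02834 + 0.19540 - 0.26006 - 0.03010 = 0.77242 ≈ 0.7724 bits

These are NOT equal (difference: 0.1233 bits). KL divergence is asymmetric: D_KL(P||Q) ≠ D_KL(Q||P) in general.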